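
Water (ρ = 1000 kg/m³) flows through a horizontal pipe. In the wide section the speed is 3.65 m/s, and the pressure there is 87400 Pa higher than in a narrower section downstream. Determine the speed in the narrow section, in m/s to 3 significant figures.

Horizontal Bernoulli: P₁ + ½ρv₁² = P₂ + ½ρv₂², so v₂² = v₁² + 2(P₁ − P₂)/ρ.
v₂ = √(3.65² + 2·87400/1000) = √(13.3 + 175) = 13.7 m/s.

v₂ = 13.7 m/s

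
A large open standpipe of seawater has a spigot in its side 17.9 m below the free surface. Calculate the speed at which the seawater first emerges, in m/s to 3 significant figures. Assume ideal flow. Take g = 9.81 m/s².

Torricelli's result v = √(2gh) gives v = √(2·9.81·17.9) = 18.7 m/s.

18.7 m/s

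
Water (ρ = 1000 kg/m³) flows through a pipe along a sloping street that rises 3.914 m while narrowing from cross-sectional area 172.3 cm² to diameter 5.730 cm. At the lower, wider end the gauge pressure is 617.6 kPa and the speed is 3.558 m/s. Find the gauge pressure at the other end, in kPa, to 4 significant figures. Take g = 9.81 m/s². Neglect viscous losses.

Continuity gives A₁v₁ = A₂v₂, so v₂ = (172.3 cm²)/(25.79 cm²) × 3.558 m/s = 23.77 m/s.
Energy conservation along the streamline gives P₂ = P₁ − ½ρ(v₂² − v₁²) − ρg(h₂ − h₁).
P₂ = 617600 + ½·1000·(3.558² − 23.77²) − 1000·9.81·(+3.914) = 617600 + (-276300) − (38400) = 302900 Pa.

P₂ ≈ 302.9 kPa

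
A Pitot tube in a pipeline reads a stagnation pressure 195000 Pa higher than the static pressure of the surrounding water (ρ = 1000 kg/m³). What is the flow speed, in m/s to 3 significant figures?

v = 19.7 m/s

Bernoulli between the free stream and the stagnation point: ½ρv² = P_stag − P_static.
v = √(2ΔP/ρ) = √(2·195000/1000) = 19.7 m/s.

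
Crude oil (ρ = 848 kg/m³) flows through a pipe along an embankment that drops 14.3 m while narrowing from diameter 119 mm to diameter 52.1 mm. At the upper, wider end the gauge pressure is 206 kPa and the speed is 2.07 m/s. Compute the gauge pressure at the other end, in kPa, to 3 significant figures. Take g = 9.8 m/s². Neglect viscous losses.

277 kPa

The volume flow rate is constant, so v₂ = (A₁/A₂)v₁ = (111/21.3)·2.07 = 10.8 m/s.
Bernoulli: P₁ + ½ρv₁² + ρg h₁ = P₂ + ½ρv₂² + ρg h₂, so P₂ = P₁ + ½ρ(v₁² − v₂²) − ρg(h₂ − h₁).
P₂ = 206000 + ½·848·(2.07² − 10.8²) − 848·9.8·(−14.3) = 206000 + (-47600) − (-119000) = 277000 Pa.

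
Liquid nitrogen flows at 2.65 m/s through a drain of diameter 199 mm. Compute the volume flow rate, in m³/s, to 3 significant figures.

Q ≈ 0.0824 m³/s

Q = A·v = 0.0311 m² × 2.65 m/s = 0.0824 m³/s.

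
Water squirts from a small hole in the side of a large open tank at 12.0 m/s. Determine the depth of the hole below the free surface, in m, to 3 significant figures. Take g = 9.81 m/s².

For a small hole in a large open tank, ½v² = gh, giving h = v²/(2g).
h = 12.0²/(2·9.81) = 144/19.62 = 7.34 m.

h = 7.34 m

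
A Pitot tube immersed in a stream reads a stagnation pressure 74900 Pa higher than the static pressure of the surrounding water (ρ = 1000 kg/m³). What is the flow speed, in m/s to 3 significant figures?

v ≈ 12.2 m/s

At the stagnation point the flow is brought to rest, so Bernoulli gives P_stag − P_static = ½ρv².
v = √(2ΔP/ρ) = √(2·74900/1000) = 12.2 m/s.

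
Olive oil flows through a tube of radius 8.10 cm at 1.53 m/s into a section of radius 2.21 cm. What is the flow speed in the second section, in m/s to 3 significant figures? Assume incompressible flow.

Continuity gives A₁v₁ = A₂v₂, so v₂ = (206 cm²)/(15.3 cm²) × 1.53 m/s = 20.6 m/s.

v₂ = 20.6 m/s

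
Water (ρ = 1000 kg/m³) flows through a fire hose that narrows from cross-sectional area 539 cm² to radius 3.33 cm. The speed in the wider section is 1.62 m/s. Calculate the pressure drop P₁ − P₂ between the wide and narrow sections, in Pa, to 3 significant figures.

ΔP = 313000 Pa

The volume flow rate is constant, so v₂ = (A₁/A₂)v₁ = (539/34.8)·1.62 = 25.1 m/s.
With no height change, Bernoulli's equation is P₁ + ½ρv₁² = P₂ + ½ρv₂².
P₁ − P₂ = ½·1000·(25.1² − 1.62²) = ½·1000·626 = 313000 Pa.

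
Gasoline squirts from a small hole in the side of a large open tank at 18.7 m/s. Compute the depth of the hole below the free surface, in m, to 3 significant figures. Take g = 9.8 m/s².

h ≈ 17.8 m

For a small hole in a large open tank, ½v² = gh, giving h = v²/(2g).
h = 18.7²/(2·9.8) = 350/19.60 = 17.8 m.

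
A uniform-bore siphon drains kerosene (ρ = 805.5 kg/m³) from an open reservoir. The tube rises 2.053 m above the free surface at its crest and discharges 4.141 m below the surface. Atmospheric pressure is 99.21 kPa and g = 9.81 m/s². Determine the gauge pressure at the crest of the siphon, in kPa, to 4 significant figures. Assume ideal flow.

The outlet speed comes from Torricelli: v = √(2g·4.141) = 9.014 m/s.
Continuity keeps v the same throughout the tube; from surface to crest, P_atm + 0 = P_top + ½ρv² + ρg·h_top.
P_top = 99210 − ½·805.5·9.014² − 805.5·9.81·2.053 = 50270 Pa. So P_gauge = P_top − P_atm = -48940 Pa.

P_gauge ≈ -48.94 kPa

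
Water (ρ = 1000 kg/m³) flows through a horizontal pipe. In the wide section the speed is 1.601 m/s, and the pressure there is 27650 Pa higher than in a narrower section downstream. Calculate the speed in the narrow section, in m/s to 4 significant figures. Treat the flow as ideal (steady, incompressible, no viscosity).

With h₁ = h₂, rearranging Bernoulli gives v₂ = √(v₁² + 2ΔP/ρ).
v₂ = √(1.601² + 2·27650/1000) = √(2.563 + 55.30) = 7.607 m/s.

7.607 m/s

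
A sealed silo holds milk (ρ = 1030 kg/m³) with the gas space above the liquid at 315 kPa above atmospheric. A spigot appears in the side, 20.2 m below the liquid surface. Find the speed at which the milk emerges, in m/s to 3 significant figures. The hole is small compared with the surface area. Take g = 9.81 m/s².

Take point 1 at the surface (v₁ ≈ 0) and point 2 at the hole (at atmospheric pressure). Bernoulli: P₁ + ρg h = P_atm + ½ρv₂².
With P₁ − P_atm = 315000 Pa, v₂ = √(2gh + 2ΔP/ρ) = √(2·9.81·20.2 + 2·315000/1030) = 31.7 m/s.

31.7 m/s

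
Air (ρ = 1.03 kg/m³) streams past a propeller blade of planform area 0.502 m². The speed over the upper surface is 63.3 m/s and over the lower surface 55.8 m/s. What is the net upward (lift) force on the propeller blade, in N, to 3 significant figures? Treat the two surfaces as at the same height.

F ≈ 231 N

The faster flow above has the lower pressure; Bernoulli (same height) gives ΔP = ½ρ(v_up² − v_low²).
ΔP = ½·1.03·(63.3² − 55.8²) = 460 Pa.
Lift = ΔP · A = 460 × 0.502 = 231 N.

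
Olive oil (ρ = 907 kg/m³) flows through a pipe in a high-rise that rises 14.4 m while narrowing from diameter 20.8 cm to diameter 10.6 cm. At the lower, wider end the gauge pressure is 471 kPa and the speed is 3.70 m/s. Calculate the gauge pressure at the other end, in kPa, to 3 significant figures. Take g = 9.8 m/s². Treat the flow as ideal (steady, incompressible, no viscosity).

P₂ ≈ 257 kPa

The volume flow rate is constant, so v₂ = (A₁/A₂)v₁ = (340/88.2)·3.70 = 14.2 m/s.
Bernoulli: P₁ + ½ρv₁² + ρg h₁ = P₂ + ½ρv₂² + ρg h₂, so P₂ = P₁ + ½ρ(v₁² − v₂²) − ρg(h₂ − h₁).
P₂ = 471000 + ½·907·(3.70² − 14.2²) − 907·9.8·(+14.4) = 471000 + (-85800) − (128000) = 257000 Pa.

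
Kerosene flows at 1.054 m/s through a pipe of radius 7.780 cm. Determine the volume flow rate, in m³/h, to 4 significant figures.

Q = 72.15 m³/h

Q = A·v = 0.01902 m² × 1.054 m/s = 0.02004 m³/s.
Converting: 0.02004 m³/s × 3600 = 72.15 m³/h.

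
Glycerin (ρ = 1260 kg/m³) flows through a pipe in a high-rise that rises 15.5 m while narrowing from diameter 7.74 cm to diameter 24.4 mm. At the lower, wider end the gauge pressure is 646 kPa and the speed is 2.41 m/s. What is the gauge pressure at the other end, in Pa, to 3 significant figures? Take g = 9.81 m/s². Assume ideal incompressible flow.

P₂ = 87600 Pa

By continuity, v₂ = v₁·A₁/A₂ = 2.41·(47.1/4.68) = 24.3 m/s.
Applying Bernoulli between the two ends and solving for P₂: P₂ = P₁ + ½ρ(v₁² − v₂²) − ρgΔh.
P₂ = 646000 + ½·1260·(2.41² − 24.3²) − 1260·9.81·(+15.5) = 646000 + (-367000) − (192000) = 87600 Pa.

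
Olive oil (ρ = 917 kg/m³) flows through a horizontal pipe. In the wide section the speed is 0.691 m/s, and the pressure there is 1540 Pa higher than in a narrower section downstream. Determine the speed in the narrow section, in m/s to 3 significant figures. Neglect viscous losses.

1.96 m/s

Along the level pipe P + ½ρv² is conserved, hence v₂² = v₁² + 2(P₁ − P₂)/ρ.
v₂ = √(0.691² + 2·1540/917) = √(0.477 + 3.36) = 1.96 m/s.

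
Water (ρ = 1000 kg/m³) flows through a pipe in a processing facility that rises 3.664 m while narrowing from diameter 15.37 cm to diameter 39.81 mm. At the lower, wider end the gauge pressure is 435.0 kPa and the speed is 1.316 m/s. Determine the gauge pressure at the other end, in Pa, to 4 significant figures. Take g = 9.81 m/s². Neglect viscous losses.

By continuity, v₂ = v₁·A₁/A₂ = 1.316·(185.5/12.45) = 19.62 m/s.
Bernoulli: P₁ + ½ρv₁² + ρg h₁ = P₂ + ½ρv₂² + ρg h₂, so P₂ = P₁ + ½ρ(v₁² − v₂²) − ρg(h₂ − h₁).
P₂ = 435000 + ½·1000·(1.316² − 19.62²) − 1000·9.81·(+3.664) = 435000 + (-191500) − (35940) = 207500 Pa.

P₂ ≈ 207500 Pa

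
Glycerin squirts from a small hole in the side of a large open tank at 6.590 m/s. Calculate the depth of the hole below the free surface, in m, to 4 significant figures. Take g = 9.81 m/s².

h ≈ 2.213 m

Inverting v = √(2gh) gives h = v² / 2g.
h = 6.590²/(2·9.81) = 43.43/19.62 = 2.213 m.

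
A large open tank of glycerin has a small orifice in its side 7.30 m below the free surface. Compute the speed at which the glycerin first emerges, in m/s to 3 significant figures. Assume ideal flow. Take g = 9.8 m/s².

v ≈ 12.0 m/s

Bernoulli from surface to hole (P equal, v_surface ≈ 0): v = √(2gh) = √(2×9.8×7.30) = 12.0 m/s.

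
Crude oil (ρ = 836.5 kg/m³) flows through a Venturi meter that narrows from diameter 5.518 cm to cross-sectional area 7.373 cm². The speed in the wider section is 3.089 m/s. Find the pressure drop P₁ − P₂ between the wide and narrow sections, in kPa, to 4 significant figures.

Mass conservation (A₁v₁ = A₂v₂) gives v₂ = 3.089 × 23.91/7.373 = 10.02 m/s.
With no height change, Bernoulli's equation is P₁ + ½ρv₁² = P₂ + ½ρv₂².
P₁ − P₂ = ½·836.5·(10.02² − 3.089²) = ½·836.5·90.84 = 37990 Pa.

ΔP ≈ 37.99 kPa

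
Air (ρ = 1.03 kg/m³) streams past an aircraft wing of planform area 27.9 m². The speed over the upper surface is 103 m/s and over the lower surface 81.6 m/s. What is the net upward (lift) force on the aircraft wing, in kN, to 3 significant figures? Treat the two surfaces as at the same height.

F ≈ 56.8 kN

With equal heights on the two surfaces, Bernoulli gives P_lower − P_upper = ½ρ(v_upper² − v_lower²).
ΔP = ½·1.03·(103² − 81.6²) = 2030 Pa.
Lift = ΔP · A = 2030 × 27.9 = 56800 N.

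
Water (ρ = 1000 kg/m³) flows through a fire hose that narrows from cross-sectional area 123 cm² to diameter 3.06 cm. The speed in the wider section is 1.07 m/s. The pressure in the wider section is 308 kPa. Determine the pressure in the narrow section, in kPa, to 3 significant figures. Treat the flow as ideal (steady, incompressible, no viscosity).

Mass conservation (A₁v₁ = A₂v₂) gives v₂ = 1.07 × 123/7.35 = 17.9 m/s.
Along the horizontal streamline, P + ½ρv² is constant.
P₂ = P₁ − ½ρ(v₂² − v₁²) = 308000 − ½·1000·(17.9² − 1.07²) = 308000 − 160000 = 148000 Pa.

148 kPa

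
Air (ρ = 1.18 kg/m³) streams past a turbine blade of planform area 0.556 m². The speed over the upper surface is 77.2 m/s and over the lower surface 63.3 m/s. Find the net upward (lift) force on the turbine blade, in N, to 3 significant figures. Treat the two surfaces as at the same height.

The faster flow above has the lower pressure; Bernoulli (same height) gives ΔP = ½ρ(v_up² − v_low²).
ΔP = ½·1.18·(77.2² − 63.3²) = 1150 Pa.
Lift = ΔP · A = 1150 × 0.556 = 641 N.

F ≈ 641 N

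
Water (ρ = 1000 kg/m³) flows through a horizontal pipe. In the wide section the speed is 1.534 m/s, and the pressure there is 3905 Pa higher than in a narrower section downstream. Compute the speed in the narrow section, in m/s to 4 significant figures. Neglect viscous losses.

With h₁ = h₂, rearranging Bernoulli gives v₂ = √(v₁² + 2ΔP/ρ).
v₂ = √(1.534² + 2·3905/1000) = √(2.353 + 7.810) = 3.188 m/s.

v₂ ≈ 3.188 m/s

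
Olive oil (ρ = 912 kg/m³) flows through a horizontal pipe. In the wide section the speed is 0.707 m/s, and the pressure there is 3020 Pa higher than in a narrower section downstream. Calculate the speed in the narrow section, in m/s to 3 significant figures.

v₂ = 2.67 m/s

Horizontal Bernoulli: P₁ + ½ρv₁² = P₂ + ½ρv₂², so v₂² = v₁² + 2(P₁ − P₂)/ρ.
v₂ = √(0.707² + 2·3020/912) = √(0.500 + 6.62) = 2.67 m/s.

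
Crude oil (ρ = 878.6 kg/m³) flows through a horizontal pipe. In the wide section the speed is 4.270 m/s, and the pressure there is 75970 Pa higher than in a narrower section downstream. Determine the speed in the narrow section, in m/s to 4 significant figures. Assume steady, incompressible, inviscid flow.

v₂ ≈ 13.83 m/s

With h₁ = h₂, rearranging Bernoulli gives v₂ = √(v₁² + 2ΔP/ρ).
v₂ = √(4.270² + 2·75970/878.6) = √(18.23 + 172.9) = 13.83 m/s.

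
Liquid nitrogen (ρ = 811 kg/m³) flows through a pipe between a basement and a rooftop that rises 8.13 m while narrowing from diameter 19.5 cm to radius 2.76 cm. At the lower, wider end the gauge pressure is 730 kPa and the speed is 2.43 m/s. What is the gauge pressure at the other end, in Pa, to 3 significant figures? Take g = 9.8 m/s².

P₂ ≈ 295000 Pa

The volume flow rate is constant, so v₂ = (A₁/A₂)v₁ = (299/23.9)·2.43 = 30.3 m/s.
Applying Bernoulli between the two ends and solving for P₂: P₂ = P₁ + ½ρ(v₁² − v₂²) − ρgΔh.
P₂ = 730000 + ½·811·(2.43² − 30.3²) − 811·9.8·(+8.13) = 730000 + (-370000) − (64600) = 295000 Pa.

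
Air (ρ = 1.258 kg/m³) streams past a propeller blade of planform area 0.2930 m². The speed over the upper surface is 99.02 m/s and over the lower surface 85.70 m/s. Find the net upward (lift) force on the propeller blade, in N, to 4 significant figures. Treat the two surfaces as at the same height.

The faster flow above has the lower pressure; Bernoulli (same height) gives ΔP = ½ρ(v_up² − v_low²).
ΔP = ½·1.258·(99.02² − 85.70²) = 1548 Pa.
Lift = ΔP · A = 1548 × 0.2930 = 453.5 N.

F ≈ 453.5 N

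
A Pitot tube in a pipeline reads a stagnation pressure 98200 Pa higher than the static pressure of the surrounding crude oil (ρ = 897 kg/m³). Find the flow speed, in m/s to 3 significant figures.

14.8 m/s

The dynamic pressure equals the rise in static pressure at the stagnation point: ΔP = ½ρv².
v = √(2ΔP/ρ) = √(2·98200/897) = 14.8 m/s.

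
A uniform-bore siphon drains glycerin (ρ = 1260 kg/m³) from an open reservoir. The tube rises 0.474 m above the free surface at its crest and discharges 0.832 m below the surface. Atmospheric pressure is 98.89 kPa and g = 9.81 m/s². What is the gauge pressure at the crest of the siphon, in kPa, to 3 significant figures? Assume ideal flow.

Bernoulli surface→outlet gives ½v² = g·h_out, so v = √(2·9.81·0.832) = 4.04 m/s.
With constant cross-section the crest speed equals v; applying Bernoulli from the surface up to the crest, P_top = P_atm − ½ρv² − ρg·h_top.
P_top = 98890 − ½·1260·4.04² − 1260·9.81·0.474 = 82700 Pa. So P_gauge = P_top − P_atm = -16100 Pa.

P_gauge ≈ -16.1 kPa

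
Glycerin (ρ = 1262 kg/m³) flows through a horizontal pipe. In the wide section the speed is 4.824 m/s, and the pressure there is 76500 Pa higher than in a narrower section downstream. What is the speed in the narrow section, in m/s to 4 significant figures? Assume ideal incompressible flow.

12.02 m/s

Along the level pipe P + ½ρv² is conserved, hence v₂² = v₁² + 2(P₁ − P₂)/ρ.
v₂ = √(4.824² + 2·76500/1262) = √(23.27 + 121.2) = 12.02 m/s.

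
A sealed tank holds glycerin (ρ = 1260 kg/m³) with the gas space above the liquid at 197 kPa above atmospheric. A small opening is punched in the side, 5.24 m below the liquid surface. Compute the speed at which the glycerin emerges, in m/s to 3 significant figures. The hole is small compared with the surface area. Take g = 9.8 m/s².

v = 20.4 m/s

Take point 1 at the surface (v₁ ≈ 0) and point 2 at the hole (at atmospheric pressure). Bernoulli: P₁ + ρg h = P_atm + ½ρv₂².
With P₁ − P_atm = 197000 Pa, v₂ = √(2gh + 2ΔP/ρ) = √(2·9.8·5.24 + 2·197000/1260) = 20.4 m/s.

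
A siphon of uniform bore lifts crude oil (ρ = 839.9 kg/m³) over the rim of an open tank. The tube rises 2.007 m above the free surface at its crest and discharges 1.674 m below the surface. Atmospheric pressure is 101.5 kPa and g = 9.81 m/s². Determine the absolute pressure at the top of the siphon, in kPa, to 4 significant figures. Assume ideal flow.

From the surface to the outlet (both open to atmosphere, surface at rest): v = √(2g·h_out) = √(2·9.81·1.674) = 5.731 m/s.
The bore is uniform, so the speed at the crest is the same v. Bernoulli surface→crest: P_atm = P_top + ½ρv² + ρg·h_top.
P_top = 101500 − ½·839.9·5.731² − 839.9·9.81·2.007 = 71170 Pa.

P_top ≈ 71.17 kPa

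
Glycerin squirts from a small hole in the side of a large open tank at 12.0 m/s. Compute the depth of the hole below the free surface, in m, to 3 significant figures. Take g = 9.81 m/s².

7.34 m

Torricelli: v = √(2gh), so h = v²/(2g).
h = 12.0²/(2·9.81) = 144/19.62 = 7.34 m.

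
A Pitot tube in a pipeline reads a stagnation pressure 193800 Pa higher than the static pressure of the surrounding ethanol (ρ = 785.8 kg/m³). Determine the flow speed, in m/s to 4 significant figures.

At the stagnation point the flow is brought to rest, so Bernoulli gives P_stag − P_static = ½ρv².
v = √(2ΔP/ρ) = √(2·193800/785.8) = 22.21 m/s.

v ≈ 22.21 m/s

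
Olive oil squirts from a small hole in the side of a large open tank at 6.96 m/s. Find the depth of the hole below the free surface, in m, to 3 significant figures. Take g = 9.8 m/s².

Torricelli: v = √(2gh), so h = v²/(2g).
h = 6.96²/(2·9.8) = 48.4/19.60 = 2.47 m.

h ≈ 2.47 m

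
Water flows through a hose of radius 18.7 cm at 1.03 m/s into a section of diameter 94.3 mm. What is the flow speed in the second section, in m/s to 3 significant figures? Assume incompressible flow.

The volume flow rate is constant, so v₂ = (A₁/A₂)v₁ = (1100/69.8)·1.03 = 16.2 m/s.

16.2 m/s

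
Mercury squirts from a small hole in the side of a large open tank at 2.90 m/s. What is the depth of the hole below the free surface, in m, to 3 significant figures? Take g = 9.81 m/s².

h ≈ 0.429 m

For a small hole in a large open tank, ½v² = gh, giving h = v²/(2g).
h = 2.90²/(2·9.81) = 8.41/19.62 = 0.429 m.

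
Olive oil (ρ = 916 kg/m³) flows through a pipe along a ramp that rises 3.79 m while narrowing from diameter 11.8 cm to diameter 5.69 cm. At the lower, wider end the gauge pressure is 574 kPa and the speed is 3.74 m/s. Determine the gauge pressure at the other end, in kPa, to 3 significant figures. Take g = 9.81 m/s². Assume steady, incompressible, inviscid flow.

P₂ ≈ 428 kPa

Mass conservation (A₁v₁ = A₂v₂) gives v₂ = 3.74 × 109/25.4 = 16.1 m/s.
Bernoulli: P₁ + ½ρv₁² + ρg h₁ = P₂ + ½ρv₂² + ρg h₂, so P₂ = P₁ + ½ρ(v₁² − v₂²) − ρg(h₂ − h₁).
P₂ = 574000 + ½·916·(3.74² − 16.1²) − 916·9.81·(+3.79) = 574000 + (-112000) − (34100) = 428000 Pa.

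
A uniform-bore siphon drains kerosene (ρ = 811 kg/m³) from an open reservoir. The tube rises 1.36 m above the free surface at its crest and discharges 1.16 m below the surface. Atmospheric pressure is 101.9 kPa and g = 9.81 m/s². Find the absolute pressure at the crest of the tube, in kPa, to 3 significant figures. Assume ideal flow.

81.9 kPa

Bernoulli surface→outlet gives ½v² = g·h_out, so v = √(2·9.81·1.16) = 4.77 m/s.
The bore is uniform, so the speed at the crest is the same v. Bernoulli surface→crest: P_atm = P_top + ½ρv² + ρg·h_top.
P_top = 101900 − ½·811·4.77² − 811·9.81·1.36 = 81900 Pa.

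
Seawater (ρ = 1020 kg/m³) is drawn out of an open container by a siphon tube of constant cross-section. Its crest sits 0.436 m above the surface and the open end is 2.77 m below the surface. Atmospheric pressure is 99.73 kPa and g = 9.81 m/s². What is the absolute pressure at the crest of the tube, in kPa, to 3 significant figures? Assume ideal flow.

67.7 kPa

The outlet speed comes from Torricelli: v = √(2g·2.77) = 7.37 m/s.
The bore is uniform, so the speed at the crest is the same v. Bernoulli surface→crest: P_atm = P_top + ½ρv² + ρg·h_top.
P_top = 99730 − ½·1020·7.37² − 1020·9.81·0.436 = 67700 Pa.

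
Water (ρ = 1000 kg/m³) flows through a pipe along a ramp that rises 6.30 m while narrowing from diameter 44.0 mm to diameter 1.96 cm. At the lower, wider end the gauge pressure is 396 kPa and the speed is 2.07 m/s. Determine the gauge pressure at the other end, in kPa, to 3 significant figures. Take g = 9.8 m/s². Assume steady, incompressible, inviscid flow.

Mass conservation (A₁v₁ = A₂v₂) gives v₂ = 2.07 × 15.2/3.02 = 10.4 m/s.
Applying Bernoulli between the two ends and solving for P₂: P₂ = P₁ + ½ρ(v₁² − v₂²) − ρgΔh.
P₂ = 396000 + ½·1000·(2.07² − 10.4²) − 1000·9.8·(+6.30) = 396000 + (-52300) − (61700) = 282000 Pa.

P₂ ≈ 282 kPa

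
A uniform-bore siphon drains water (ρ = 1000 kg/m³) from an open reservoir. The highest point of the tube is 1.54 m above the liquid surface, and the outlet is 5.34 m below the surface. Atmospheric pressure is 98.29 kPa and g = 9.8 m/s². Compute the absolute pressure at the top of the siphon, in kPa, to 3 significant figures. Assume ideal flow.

P_top ≈ 30.9 kPa

The outlet speed comes from Torricelli: v = √(2g·5.34) = 10.2 m/s.
The bore is uniform, so the speed at the crest is the same v. Bernoulli surface→crest: P_atm = P_top + ½ρv² + ρg·h_top.
P_top = 98290 − ½·1000·10.2² − 1000·9.8·1.54 = 30900 Pa.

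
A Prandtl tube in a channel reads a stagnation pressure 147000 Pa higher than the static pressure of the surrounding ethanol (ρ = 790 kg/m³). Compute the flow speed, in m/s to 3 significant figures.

The dynamic pressure equals the rise in static pressure at the stagnation point: ΔP = ½ρv².
v = √(2ΔP/ρ) = √(2·147000/790) = 19.3 m/s.

v ≈ 19.3 m/s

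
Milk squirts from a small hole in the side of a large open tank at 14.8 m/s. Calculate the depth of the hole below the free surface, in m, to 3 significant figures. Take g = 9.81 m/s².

11.2 m

Inverting v = √(2gh) gives h = v² / 2g.
h = 14.8²/(2·9.81) = 219/19.62 = 11.2 m.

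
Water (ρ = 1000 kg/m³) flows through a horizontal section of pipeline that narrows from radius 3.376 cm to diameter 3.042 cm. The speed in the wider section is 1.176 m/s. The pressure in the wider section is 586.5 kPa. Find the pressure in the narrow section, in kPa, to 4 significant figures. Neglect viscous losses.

By continuity, v₂ = v₁·A₁/A₂ = 1.176·(35.81/7.268) = 5.794 m/s.
Bernoulli (h₁ = h₂): P₁ − P₂ = ½ρ(v₂² − v₁²).
P₂ = P₁ − ½ρ(v₂² − v₁²) = 586500 − ½·1000·(5.794² − 1.176²) = 586500 − 16090 = 570400 Pa.

570.4 kPa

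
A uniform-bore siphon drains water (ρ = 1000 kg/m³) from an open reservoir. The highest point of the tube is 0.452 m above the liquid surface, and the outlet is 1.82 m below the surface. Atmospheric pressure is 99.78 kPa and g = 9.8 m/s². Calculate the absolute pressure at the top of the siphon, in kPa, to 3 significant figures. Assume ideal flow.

P_top = 77.5 kPa

The outlet speed comes from Torricelli: v = √(2g·1.82) = 5.97 m/s.
Continuity keeps v the same throughout the tube; from surface to crest, P_atm + 0 = P_top + ½ρv² + ρg·h_top.
P_top = 99780 − ½·1000·5.97² − 1000·9.8·0.452 = 77500 Pa.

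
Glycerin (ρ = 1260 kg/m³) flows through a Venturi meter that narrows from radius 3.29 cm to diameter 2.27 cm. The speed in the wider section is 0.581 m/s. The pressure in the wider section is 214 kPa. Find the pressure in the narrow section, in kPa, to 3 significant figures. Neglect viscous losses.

By continuity, v₂ = v₁·A₁/A₂ = 0.581·(34.0/4.05) = 4.88 m/s.
Along the horizontal streamline, P + ½ρv² is constant.
P₂ = P₁ − ½ρ(v₂² − v₁²) = 214000 − ½·1260·(4.88² − 0.581²) = 214000 − 14800 = 199000 Pa.

P₂ ≈ 199 kPa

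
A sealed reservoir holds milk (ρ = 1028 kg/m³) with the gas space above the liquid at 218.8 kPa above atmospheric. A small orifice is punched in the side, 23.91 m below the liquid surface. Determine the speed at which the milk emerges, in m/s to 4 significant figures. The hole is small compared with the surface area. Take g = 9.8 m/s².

Take point 1 at the surface (v₁ ≈ 0) and point 2 at the hole (at atmospheric pressure). Bernoulli: P₁ + ρg h = P_atm + ½ρv₂².
With P₁ − P_atm = 218800 Pa, v₂ = √(2gh + 2ΔP/ρ) = √(2·9.8·23.91 + 2·218800/1028) = 29.91 m/s.

v ≈ 29.91 m/s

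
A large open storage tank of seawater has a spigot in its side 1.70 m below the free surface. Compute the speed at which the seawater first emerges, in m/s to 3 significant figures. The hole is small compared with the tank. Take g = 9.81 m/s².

The surface is effectively still and both ends are open, so ½v² = gh and v = √(2·9.81·1.70) = 5.78 m/s.

v ≈ 5.78 m/s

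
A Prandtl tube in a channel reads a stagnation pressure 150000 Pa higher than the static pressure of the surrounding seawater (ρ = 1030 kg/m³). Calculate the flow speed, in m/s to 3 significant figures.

17.1 m/s

At the stagnation point the flow is brought to rest, so Bernoulli gives P_stag − P_static = ½ρv².
v = √(2ΔP/ρ) = √(2·150000/1030) = 17.1 m/s.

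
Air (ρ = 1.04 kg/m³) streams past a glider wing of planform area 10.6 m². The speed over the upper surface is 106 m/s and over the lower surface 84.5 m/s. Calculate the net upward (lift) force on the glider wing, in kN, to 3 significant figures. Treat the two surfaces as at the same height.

From P + ½ρv² = const at equal height, P_low − P_up = ½ρ(v_up² − v_low²).
ΔP = ½·1.04·(106² − 84.5²) = 2130 Pa.
Lift = ΔP · A = 2130 × 10.6 = 22600 N.

F ≈ 22.6 kN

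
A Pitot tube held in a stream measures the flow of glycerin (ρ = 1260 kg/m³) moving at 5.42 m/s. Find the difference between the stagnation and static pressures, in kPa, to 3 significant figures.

ΔP ≈ 18.5 kPa

Bernoulli between the free stream and the stagnation point: ½ρv² = P_stag − P_static.
ΔP = ½·1260·5.42² = 18500 Pa.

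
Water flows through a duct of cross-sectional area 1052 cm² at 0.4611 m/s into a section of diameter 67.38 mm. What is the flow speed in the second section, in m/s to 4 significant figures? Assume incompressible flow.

By continuity, v₂ = v₁·A₁/A₂ = 0.4611·(1052/35.66) = 13.60 m/s.

13.60 m/s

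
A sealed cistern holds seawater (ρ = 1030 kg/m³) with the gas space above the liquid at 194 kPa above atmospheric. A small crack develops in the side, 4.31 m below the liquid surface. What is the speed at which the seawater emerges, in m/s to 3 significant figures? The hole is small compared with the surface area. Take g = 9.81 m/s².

v ≈ 21.5 m/s

Take point 1 at the surface (v₁ ≈ 0) and point 2 at the hole (at atmospheric pressure). Bernoulli: P₁ + ρg h = P_atm + ½ρv₂².
With P₁ − P_atm = 194000 Pa, v₂ = √(2gh + 2ΔP/ρ) = √(2·9.81·4.31 + 2·194000/1030) = 21.5 m/s.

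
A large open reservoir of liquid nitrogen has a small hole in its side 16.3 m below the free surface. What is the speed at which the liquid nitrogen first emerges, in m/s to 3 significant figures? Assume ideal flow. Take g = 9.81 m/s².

17.9 m/s

The surface is effectively still and both ends are open, so ½v² = gh and v = √(2·9.81·16.3) = 17.9 m/s.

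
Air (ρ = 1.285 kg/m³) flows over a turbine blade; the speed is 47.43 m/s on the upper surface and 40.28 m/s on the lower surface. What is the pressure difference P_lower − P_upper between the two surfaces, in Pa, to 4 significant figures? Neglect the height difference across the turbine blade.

The pressure is lower where the speed is higher: ΔP = ½ρ(v_up² − v_low²).
ΔP = ½·1.285·(47.43² − 40.28²) = 402.9 Pa.

ΔP ≈ 402.9 Pa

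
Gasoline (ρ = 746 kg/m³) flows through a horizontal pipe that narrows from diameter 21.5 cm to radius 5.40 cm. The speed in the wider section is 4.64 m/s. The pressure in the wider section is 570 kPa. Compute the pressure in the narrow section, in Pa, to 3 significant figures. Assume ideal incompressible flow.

452000 Pa

By continuity, v₂ = v₁·A₁/A₂ = 4.64·(363/91.6) = 18.4 m/s.
The pipe is horizontal, so Bernoulli reduces to P₁ + ½ρv₁² = P₂ + ½ρv₂².
P₂ = P₁ − ½ρ(v₂² − v₁²) = 570000 − ½·746·(18.4² − 4.64²) = 570000 − 118000 = 452000 Pa.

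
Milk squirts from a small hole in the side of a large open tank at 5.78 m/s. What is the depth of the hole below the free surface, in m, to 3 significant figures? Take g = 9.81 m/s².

1.70 m

For a small hole in a large open tank, ½v² = gh, giving h = v²/(2g).
h = 5.78²/(2·9.81) = 33.4/19.62 = 1.70 m.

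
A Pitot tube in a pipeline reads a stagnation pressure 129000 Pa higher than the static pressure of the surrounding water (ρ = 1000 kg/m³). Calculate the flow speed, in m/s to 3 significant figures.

At the stagnation point the flow is brought to rest, so Bernoulli gives P_stag − P_static = ½ρv².
v = √(2ΔP/ρ) = √(2·129000/1000) = 16.1 m/s.

16.1 m/s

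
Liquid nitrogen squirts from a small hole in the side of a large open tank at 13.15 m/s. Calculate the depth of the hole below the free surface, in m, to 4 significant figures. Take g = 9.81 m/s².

For a small hole in a large open tank, ½v² = gh, giving h = v²/(2g).
h = 13.15²/(2·9.81) = 172.9/19.62 = 8.814 m.

h ≈ 8.814 m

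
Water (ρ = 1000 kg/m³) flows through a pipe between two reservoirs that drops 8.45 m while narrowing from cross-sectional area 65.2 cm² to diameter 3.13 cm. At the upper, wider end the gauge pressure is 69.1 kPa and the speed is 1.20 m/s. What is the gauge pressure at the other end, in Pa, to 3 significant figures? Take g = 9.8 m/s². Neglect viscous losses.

P₂ = 101000 Pa

By continuity, v₂ = v₁·A₁/A₂ = 1.20·(65.2/7.69) = 10.2 m/s.
Bernoulli: P₁ + ½ρv₁² + ρg h₁ = P₂ + ½ρv₂² + ρg h₂, so P₂ = P₁ + ½ρ(v₁² − v₂²) − ρg(h₂ − h₁).
P₂ = 69100 + ½·1000·(1.20² − 10.2²) − 1000·9.8·(−8.45) = 69100 + (-51000) − (-82800) = 101000 Pa.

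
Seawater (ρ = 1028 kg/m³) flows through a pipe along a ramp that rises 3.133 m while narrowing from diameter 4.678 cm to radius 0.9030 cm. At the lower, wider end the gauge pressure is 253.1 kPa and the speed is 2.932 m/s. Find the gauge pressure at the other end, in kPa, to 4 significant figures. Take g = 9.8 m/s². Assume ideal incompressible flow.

27.04 kPa

Continuity gives A₁v₁ = A₂v₂, so v₂ = (17.19 cm²)/(2.562 cm²) × 2.932 m/s = 19.67 m/s.
Applying Bernoulli between the two ends and solving for P₂: P₂ = P₁ + ½ρ(v₁² − v₂²) − ρgΔh.
P₂ = 253100 + ½·1028·(2.932² − 19.67²) − 1028·9.8·(+3.133) = 253100 + (-194500) − (31560) = 27040 Pa.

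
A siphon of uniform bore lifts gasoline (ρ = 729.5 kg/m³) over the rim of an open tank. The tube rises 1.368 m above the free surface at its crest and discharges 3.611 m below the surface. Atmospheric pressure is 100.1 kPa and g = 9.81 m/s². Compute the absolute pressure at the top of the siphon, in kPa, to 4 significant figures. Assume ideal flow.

Bernoulli surface→outlet gives ½v² = g·h_out, so v = √(2·9.81·3.611) = 8.417 m/s.
The bore is uniform, so the speed at the crest is the same v. Bernoulli surface→crest: P_atm = P_top + ½ρv² + ρg·h_top.
P_top = 100100 − ½·729.5·8.417² − 729.5·9.81·1.368 = 64470 Pa.

P_top ≈ 64.47 kPa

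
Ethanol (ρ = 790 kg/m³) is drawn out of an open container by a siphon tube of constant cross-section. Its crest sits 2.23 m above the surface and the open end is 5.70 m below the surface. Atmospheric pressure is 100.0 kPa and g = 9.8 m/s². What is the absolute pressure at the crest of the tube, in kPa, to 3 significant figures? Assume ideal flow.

P_top ≈ 38.6 kPa

From the surface to the outlet (both open to atmosphere, surface at rest): v = √(2g·h_out) = √(2·9.8·5.70) = 10.6 m/s.
With constant cross-section the crest speed equals v; applying Bernoulli from the surface up to the crest, P_top = P_atm − ½ρv² − ρg·h_top.
P_top = 100000 − ½·790·10.6² − 790·9.8·2.23 = 38600 Pa.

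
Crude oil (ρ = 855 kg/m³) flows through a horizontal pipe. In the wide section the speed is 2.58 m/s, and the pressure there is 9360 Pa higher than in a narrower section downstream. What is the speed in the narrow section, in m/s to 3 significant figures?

Horizontal Bernoulli: P₁ + ½ρv₁² = P₂ + ½ρv₂², so v₂² = v₁² + 2(P₁ − P₂)/ρ.
v₂ = √(2.58² + 2·9360/855) = √(6.66 + 21.9) = 5.34 m/s.

v₂ ≈ 5.34 m/s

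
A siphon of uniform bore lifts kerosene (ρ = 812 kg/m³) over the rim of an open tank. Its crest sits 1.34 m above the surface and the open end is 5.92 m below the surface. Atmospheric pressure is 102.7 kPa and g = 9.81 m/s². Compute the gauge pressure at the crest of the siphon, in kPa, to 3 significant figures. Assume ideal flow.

From the surface to the outlet (both open to atmosphere, surface at rest): v = √(2g·h_out) = √(2·9.81·5.92) = 10.8 m/s.
With constant cross-section the crest speed equals v; applying Bernoulli from the surface up to the crest, P_top = P_atm − ½ρv² − ρg·h_top.
P_top = 102700 − ½·812·10.8² − 812·9.81·1.34 = 44900 Pa. So P_gauge = P_top − P_atm = -57800 Pa.

P_gauge ≈ -57.8 kPa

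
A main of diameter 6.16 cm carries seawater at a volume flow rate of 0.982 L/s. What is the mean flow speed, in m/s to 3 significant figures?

Q = 0.982 L/s = 0.000982 m³/s.
v = Q/A = 0.000982 / 0.00298 = 0.330 m/s.

0.330 m/s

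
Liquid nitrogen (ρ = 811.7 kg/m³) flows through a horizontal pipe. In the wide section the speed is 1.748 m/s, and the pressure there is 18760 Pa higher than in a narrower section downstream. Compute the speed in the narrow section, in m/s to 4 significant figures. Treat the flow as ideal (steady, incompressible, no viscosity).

Along the level pipe P + ½ρv² is conserved, hence v₂² = v₁² + 2(P₁ − P₂)/ρ.
v₂ = √(1.748² + 2·18760/811.7) = √(3.056 + 46.22) = 7.020 m/s.

v₂ ≈ 7.020 m/s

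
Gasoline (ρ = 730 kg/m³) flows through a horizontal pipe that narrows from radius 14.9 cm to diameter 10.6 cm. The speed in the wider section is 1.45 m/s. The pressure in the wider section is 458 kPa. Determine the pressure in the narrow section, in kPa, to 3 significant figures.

411 kPa

Continuity gives A₁v₁ = A₂v₂, so v₂ = (697 cm²)/(88.2 cm²) × 1.45 m/s = 11.5 m/s.
The pipe is horizontal, so Bernoulli reduces to P₁ + ½ρv₁² = P₂ + ½ρv₂².
P₂ = P₁ − ½ρ(v₂² − v₁²) = 458000 − ½·730·(11.5² − 1.45²) = 458000 − 47200 = 411000 Pa.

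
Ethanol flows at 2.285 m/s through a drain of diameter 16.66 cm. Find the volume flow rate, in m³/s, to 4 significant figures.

0.04981 m³/s

Q = A·v = 0.02180 m² × 2.285 m/s = 0.04981 m³/s.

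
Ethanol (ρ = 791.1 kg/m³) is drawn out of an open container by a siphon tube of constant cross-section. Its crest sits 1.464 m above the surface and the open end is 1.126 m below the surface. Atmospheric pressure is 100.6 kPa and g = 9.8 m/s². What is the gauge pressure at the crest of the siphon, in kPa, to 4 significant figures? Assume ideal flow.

Bernoulli surface→outlet gives ½v² = g·h_out, so v = √(2·9.8·1.126) = 4.698 m/s.
Continuity keeps v the same throughout the tube; from surface to crest, P_atm + 0 = P_top + ½ρv² + ρg·h_top.
P_top = 100600 − ½·791.1·4.698² − 791.1·9.8·1.464 = 80520 Pa. So P_gauge = P_top − P_atm = -20080 Pa.

P_gauge ≈ -20.08 kPa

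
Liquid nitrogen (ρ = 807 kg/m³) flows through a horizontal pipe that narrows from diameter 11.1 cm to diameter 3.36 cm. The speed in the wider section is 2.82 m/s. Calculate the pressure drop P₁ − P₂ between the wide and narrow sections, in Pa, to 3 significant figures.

ΔP ≈ 379000 Pa

The volume flow rate is constant, so v₂ = (A₁/A₂)v₁ = (96.8/8.87)·2.82 = 30.8 m/s.
Bernoulli (h₁ = h₂): P₁ − P₂ = ½ρ(v₂² − v₁²).
P₁ − P₂ = ½·807·(30.8² − 2.82²) = ½·807·939 = 379000 Pa.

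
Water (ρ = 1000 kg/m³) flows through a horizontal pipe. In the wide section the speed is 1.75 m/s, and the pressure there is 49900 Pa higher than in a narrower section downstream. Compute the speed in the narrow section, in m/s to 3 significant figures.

v₂ ≈ 10.1 m/s

With h₁ = h₂, rearranging Bernoulli gives v₂ = √(v₁² + 2ΔP/ρ).
v₂ = √(1.75² + 2·49900/1000) = √(3.06 + 99.8) = 10.1 m/s.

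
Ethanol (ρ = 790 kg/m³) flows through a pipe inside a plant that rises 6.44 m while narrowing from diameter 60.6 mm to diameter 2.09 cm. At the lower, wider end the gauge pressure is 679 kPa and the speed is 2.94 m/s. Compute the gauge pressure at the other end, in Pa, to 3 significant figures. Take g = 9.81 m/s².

P₂ ≈ 391000 Pa

The volume flow rate is constant, so v₂ = (A₁/A₂)v₁ = (28.8/3.43)·2.94 = 24.7 m/s.
Applying Bernoulli between the two ends and solving for P₂: P₂ = P₁ + ½ρ(v₁² − v₂²) − ρgΔh.
P₂ = 679000 + ½·790·(2.94² − 24.7²) − 790·9.81·(+6.44) = 679000 + (-238000) − (49900) = 391000 Pa.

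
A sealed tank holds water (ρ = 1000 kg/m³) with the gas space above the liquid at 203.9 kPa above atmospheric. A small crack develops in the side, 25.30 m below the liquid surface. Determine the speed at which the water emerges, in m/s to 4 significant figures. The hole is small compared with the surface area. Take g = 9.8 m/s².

v ≈ 30.06 m/s

Take point 1 at the surface (v₁ ≈ 0) and point 2 at the hole (at atmospheric pressure). Bernoulli: P₁ + ρg h = P_atm + ½ρv₂².
With P₁ − P_atm = 203900 Pa, v₂ = √(2gh + 2ΔP/ρ) = √(2·9.8·25.30 + 2·203900/1000) = 30.06 m/s.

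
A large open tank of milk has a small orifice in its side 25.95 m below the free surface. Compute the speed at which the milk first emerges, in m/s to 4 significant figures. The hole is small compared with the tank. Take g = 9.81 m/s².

22.56 m/s

Bernoulli from surface to hole (P equal, v_surface ≈ 0): v = √(2gh) = √(2×9.81×25.95) = 22.56 m/s.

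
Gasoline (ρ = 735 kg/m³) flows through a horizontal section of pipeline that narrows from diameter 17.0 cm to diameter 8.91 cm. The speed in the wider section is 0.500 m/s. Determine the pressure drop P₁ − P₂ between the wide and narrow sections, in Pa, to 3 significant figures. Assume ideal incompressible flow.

By continuity, v₂ = v₁·A₁/A₂ = 0.500·(227/62.4) = 1.82 m/s.
Along the horizontal streamline, P + ½ρv² is constant.
P₁ − P₂ = ½·735·(1.82² − 0.500²) = ½·735·3.06 = 1130 Pa.

ΔP = 1130 Pa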